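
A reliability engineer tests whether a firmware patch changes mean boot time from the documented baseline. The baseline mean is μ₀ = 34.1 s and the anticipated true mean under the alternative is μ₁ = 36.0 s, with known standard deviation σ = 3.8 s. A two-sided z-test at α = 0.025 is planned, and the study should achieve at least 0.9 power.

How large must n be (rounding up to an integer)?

Standardized effect: d = |μ₁ − μ₀| / σ = |36.0 − 34.1| / 3.8 = 0.5000
Set Φ(δ − 2.241) = 0.9; then δ − 2.241 = Φ⁻¹(0.9) = 1.282, giving δ = 3.523.
(Ignoring the negligible lower-tail rejection probability gives the usual closed-form inversion.)
δ = d·√n ⇒ n = (δ/d)² = (3.523 / 0.5000)² = 49.64.
Rounding up, n = 50.

n = 50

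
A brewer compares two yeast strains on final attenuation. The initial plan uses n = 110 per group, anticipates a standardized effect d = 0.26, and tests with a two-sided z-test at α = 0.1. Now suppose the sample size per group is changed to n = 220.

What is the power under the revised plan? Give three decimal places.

Power ≈ 0.860

With n = 220 per group: δ = d·√(n/2) = 0.26 × √(220/2) = 2.7269. Critical value z_{0.05} = 1.645.
Revised power = Φ(δ − 1.645) + Φ(−δ − 1.645) = Φ(1.082) + Φ(-4.372) = 0.8604 + 0.0000 = 0.8604.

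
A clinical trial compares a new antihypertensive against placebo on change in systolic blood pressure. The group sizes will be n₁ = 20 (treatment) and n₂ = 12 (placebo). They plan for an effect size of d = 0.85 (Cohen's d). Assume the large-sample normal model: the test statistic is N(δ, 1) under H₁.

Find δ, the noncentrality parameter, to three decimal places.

δ ≈ 2.328

δ = d / √(1/n₁ + 1/n₂) = 0.85 / √(1/20 + 1/12) = 2.3278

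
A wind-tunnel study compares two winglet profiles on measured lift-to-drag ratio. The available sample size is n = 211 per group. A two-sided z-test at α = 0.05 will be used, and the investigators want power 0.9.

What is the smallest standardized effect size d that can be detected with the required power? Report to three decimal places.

Required noncentrality: δ = z_{0.025} + z_{0.10} = 1.960 + 1.282 = 3.242.
(Lower-tail contribution to power is negligible for δ > 0.)
δ = d·√(n/2) ⇒ d = δ/√(n/2) = 3.242/√(211/2) = 0.3156.

d ≈ 0.316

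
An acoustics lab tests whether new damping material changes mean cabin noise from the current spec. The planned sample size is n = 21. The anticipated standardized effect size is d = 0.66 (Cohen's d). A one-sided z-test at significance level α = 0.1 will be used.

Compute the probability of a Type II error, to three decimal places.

β ≈ 0.041

Noncentrality parameter: δ = d·√n = 0.66 × √21 = 3.0245
Critical value for a one-sided test at α = 0.1: z_α = 1.282.
Power = P(Z > 1.282 − δ) = Φ(1.743) = 0.9593.
Type II error: β = 1 − power = 1 − 0.9593 = 0.0407.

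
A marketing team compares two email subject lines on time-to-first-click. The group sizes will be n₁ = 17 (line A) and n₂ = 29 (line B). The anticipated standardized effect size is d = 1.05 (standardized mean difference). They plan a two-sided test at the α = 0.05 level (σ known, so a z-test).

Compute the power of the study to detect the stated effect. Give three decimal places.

Noncentrality parameter: δ = d / √(1/n₁ + 1/n₂) = 1.05 / √(1/17 + 1/29) = 3.4374
Critical value for a two-sided test at α = 0.05: z_{α/2} = 1.960.
Power = Φ(δ − 1.960) + Φ(−δ − 1.960) = Φ(1.477) + Φ(-5.397) = 0.9302 + 0.0000 = 0.9302.

Power ≈ 0.930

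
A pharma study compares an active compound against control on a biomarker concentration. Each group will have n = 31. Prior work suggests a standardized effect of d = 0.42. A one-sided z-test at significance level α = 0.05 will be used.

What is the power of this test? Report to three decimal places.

Power ≈ 0.503

Noncentrality parameter: δ = d·√(n/2) = 0.42 × √(31/2) = 1.6535
One-sided α = 0.05 → critical value z_{0.05} = 1.645.
Power = Φ(δ − 1.645) = Φ(0.009) = 0.5035.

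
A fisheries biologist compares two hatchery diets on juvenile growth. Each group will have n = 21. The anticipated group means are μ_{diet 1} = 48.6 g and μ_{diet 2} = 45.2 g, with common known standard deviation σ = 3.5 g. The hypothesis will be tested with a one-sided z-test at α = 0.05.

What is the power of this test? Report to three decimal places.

Standardized effect: d = |μ_{diet 1} − μ_{diet 2}| / σ = |48.6 − 45.2| / 3.5 = 0.9714
Noncentrality parameter: δ = d·√(n/2) = 0.9714 × √(21/2) = 3.1478
One-sided α = 0.05 → critical value z_{0.05} = 1.645.
Power = Φ(δ − 1.645) = Φ(1.503) = 0.9336.

Power ≈ 0.934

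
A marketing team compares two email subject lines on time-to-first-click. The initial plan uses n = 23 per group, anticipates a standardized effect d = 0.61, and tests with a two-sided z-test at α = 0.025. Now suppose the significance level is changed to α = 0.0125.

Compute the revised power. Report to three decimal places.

Power ≈ 0.334

δ = d·√(n/2) = 0.61 × √(23/2) = 2.0686 (unchanged). New critical value: z_{0.0063} = 2.498.
Revised power = Φ(δ − 2.498) + Φ(−δ − 2.498) = Φ(-0.429) + Φ(-4.566) = 0.3339 + 0.0000 = 0.3339.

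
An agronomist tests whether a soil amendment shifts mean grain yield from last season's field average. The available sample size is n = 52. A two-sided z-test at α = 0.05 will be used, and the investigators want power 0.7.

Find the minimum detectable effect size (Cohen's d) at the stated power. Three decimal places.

Required noncentrality: δ = z_{0.025} + z_{0.30} = 1.960 + 0.524 = 2.484.
(Lower-tail contribution to power is negligible for δ > 0.)
δ = d·√n ⇒ d = δ/√n = 2.484/√52 = 0.3445.

d ≈ 0.345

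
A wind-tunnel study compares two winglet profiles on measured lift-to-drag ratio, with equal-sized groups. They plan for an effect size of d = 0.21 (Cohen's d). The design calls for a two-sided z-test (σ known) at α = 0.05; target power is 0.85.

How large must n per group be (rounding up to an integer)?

n = 408 per group

For power 0.85 need Φ(δ − z_{0.025}) = 0.85, so δ = z_{0.025} + z_{0.15} = 1.960 + 1.036 = 2.996.
(For δ > 0 the lower-tail rejection region contributes negligibly to power, so the one-term inversion is standard.)
δ = d·√(n/2) ⇒ n = 2(δ/d)² = 2 × (2.996 / 0.21)² = 407.18.
Round up to the next whole unit.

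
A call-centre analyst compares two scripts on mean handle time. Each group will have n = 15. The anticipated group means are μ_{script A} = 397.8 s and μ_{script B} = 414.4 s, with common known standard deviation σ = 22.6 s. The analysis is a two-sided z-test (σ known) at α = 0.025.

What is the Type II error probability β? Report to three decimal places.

Standardized effect: d = |μ_{script A} − μ_{script B}| / σ = |397.8 − 414.4| / 22.6 = 0.7345
Noncentrality parameter: δ = d·√(n/2) = 0.7345 × √(15/2) = 2.0115
Two-sided α = 0.025 → critical value z_{0.0125} = 2.241.
Power = Φ(δ − 2.241) + Φ(−δ − 2.241) = Φ(-0.230) + Φ(-4.253) = 0.4091 + 0.0000 = 0.4091.
Type II error: β = 1 − power = 1 − 0.4091 = 0.5909.

β ≈ 0.591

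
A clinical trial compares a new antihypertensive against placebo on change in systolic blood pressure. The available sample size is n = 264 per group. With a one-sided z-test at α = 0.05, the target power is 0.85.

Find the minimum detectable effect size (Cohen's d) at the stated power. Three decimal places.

d ≈ 0.233

Need Φ(δ − 1.645) = 0.85, so δ = 1.645 + 1.036 = 2.681.
δ = d·√(n/2) ⇒ d = δ/√(n/2) = 2.681/√(264/2) = 0.2334.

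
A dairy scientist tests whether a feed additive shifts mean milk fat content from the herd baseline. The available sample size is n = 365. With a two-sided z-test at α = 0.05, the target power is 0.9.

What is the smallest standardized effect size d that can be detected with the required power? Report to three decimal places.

Required noncentrality: δ = z_{0.025} + z_{0.10} = 1.960 + 1.282 = 3.242.
(The second rejection-region term Φ(−δ − z_{α/2}) is negligible and dropped.)
δ = d·√n ⇒ d = δ/√n = 3.242/√365 = 0.1697.

d ≈ 0.170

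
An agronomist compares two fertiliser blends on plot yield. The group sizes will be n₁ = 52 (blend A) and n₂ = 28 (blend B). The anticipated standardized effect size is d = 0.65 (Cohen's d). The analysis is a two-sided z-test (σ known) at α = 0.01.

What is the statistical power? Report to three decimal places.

Power ≈ 0.578

Noncentrality parameter: δ = d / √(1/n₁ + 1/n₂) = 0.65 / √(1/52 + 1/28) = 2.7730
Two-sided α = 0.01 → critical value z_{0.005} = 2.576.
Power = Φ(δ − 2.576) + Φ(−δ − 2.576) = Φ(0.197) + Φ(-5.349) = 0.5782 + 0.0000 = 0.5782.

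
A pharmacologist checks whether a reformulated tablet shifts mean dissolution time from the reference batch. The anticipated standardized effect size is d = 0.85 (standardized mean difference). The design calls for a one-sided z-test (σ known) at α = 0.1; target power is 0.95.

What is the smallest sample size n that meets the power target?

n = 12

For power 0.95 need Φ(δ − z_{0.1}) = 0.95, so δ = z_{0.1} + z_{0.05} = 1.282 + 1.645 = 2.926.
δ = d·√n ⇒ n = (δ/d)² = (2.926 / 0.85)² = 11.85.
Rounding up, n = 12.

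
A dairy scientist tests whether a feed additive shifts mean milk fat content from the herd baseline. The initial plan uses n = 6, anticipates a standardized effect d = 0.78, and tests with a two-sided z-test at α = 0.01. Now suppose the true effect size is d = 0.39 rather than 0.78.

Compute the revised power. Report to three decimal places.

Power ≈ 0.053

With d = 0.39: δ = d·√n = 0.39 × √6 = 0.9553. Critical value z_{0.005} = 2.576.
Revised power = Φ(δ − 2.576) + Φ(−δ − 2.576) = Φ(-1.621) + Φ(-3.531) = 0.0526 + 0.0002 = 0.0528.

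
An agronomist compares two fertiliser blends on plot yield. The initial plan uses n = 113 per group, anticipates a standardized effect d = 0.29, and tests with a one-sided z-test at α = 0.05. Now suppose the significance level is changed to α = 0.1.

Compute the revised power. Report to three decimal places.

Power ≈ 0.815

δ = d·√(n/2) = 0.29 × √(113/2) = 2.1798 (unchanged). New critical value: z_{0.1} = 1.282.
Revised power = P(Z > 1.282 − δ) = Φ(0.898) = 0.8155.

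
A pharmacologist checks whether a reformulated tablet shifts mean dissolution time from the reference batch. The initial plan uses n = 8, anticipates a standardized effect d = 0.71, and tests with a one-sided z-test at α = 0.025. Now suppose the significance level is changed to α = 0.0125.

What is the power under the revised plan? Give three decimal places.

δ = d·√n = 0.71 × √8 = 2.0082 (unchanged). New critical value: z_{0.0125} = 2.241.
Revised power = Φ(δ − 2.241) = Φ(-0.233) = 0.4078.

Power ≈ 0.408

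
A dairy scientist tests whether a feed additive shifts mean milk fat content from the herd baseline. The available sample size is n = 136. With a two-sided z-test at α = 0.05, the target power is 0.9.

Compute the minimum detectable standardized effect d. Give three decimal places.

Need Φ(δ − 1.960) = 0.9, so δ = 1.960 + 1.282 = 3.242.
(The second rejection-region term Φ(−δ − z_{α/2}) is negligible and dropped.)
δ = d·√n ⇒ d = δ/√n = 3.242/√136 = 0.2780.

d ≈ 0.278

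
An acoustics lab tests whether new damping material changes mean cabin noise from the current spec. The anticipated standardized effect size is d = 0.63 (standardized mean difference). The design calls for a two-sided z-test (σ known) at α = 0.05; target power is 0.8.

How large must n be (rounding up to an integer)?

n = 20

Set Φ(δ − 1.960) = 0.8; then δ − 1.960 = Φ⁻¹(0.8) = 0.842, giving δ = 2.802.
(For δ > 0 the lower-tail rejection region contributes negligibly to power, so the one-term inversion is standard.)
δ = d·√n ⇒ n = (δ/d)² = (2.802 / 0.63)² = 19.78.
Round up to the next whole unit.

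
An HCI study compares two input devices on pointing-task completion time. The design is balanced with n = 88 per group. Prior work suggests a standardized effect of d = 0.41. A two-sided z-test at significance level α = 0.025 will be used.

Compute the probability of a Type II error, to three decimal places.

Noncentrality parameter: δ = d·√(n/2) = 0.41 × √(88/2) = 2.7196
Critical value for a two-sided test at α = 0.025: z_{α/2} = 2.241.
Power = Φ(δ − 2.241) + Φ(−δ − 2.241) = Φ(0.478) + Φ(-4.961) = 0.6838 + 0.0000 = 0.6838.
Type II error: β = 1 − power = 1 − 0.6838 = 0.3162.

β ≈ 0.316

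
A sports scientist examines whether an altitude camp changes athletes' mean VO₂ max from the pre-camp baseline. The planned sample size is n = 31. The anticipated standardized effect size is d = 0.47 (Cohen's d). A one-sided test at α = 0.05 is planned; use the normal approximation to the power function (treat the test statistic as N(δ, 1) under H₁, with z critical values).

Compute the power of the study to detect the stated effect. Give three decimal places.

Noncentrality parameter: δ = d·√n = 0.47 × √31 = 2.6168
One-sided α = 0.05 → critical value z_{0.05} = 1.645.
Power = P(Z > 1.645 − δ) = Φ(0.972) = 0.8345.

Power ≈ 0.834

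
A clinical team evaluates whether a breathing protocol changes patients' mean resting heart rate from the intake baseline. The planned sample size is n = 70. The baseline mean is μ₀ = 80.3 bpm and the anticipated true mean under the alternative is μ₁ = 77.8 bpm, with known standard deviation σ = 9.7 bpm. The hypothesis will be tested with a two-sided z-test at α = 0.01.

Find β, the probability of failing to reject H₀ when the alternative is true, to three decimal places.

Standardized effect: d = |μ₁ − μ₀| / σ = |77.8 − 80.3| / 9.7 = 0.2577
Noncentrality parameter: δ = d·√n = 0.2577 × √70 = 2.1563
Critical value for a two-sided test at α = 0.01: z_{α/2} = 2.576.
Power = Φ(δ − 2.576) + Φ(−δ − 2.576) = Φ(-0.419) + Φ(-4.732) = 0.3374 + 0.0000 = 0.3374.
Type II error: β = 1 − power = 1 − 0.3374 = 0.6626.

β ≈ 0.663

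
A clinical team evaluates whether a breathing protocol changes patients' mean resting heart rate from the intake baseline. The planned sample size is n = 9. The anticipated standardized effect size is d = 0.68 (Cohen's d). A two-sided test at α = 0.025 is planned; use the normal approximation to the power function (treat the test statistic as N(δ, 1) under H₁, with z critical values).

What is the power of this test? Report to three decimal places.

Power ≈ 0.420

Noncentrality parameter: δ = d·√n = 0.68 × √9 = 2.0400
Critical value for a two-sided test at α = 0.025: z_{α/2} = 2.241.
Power = Φ(δ − 2.241) + Φ(−δ − 2.241) = Φ(-0.201) + Φ(-4.281) = 0.4202 + 0.0000 = 0.4202.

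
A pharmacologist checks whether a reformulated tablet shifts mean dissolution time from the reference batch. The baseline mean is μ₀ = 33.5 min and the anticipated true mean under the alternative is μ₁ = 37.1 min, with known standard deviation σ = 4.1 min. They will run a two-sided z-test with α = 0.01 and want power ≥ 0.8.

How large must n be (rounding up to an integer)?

Standardized effect: d = |μ₁ − μ₀| / σ = |37.1 − 33.5| / 4.1 = 0.8780
Set Φ(δ − 2.576) = 0.8; then δ − 2.576 = Φ⁻¹(0.8) = 0.842, giving δ = 3.417.
(Ignoring the negligible lower-tail rejection probability gives the usual closed-form inversion.)
δ = d·√n ⇒ n = (δ/d)² = (3.417 / 0.8780)² = 15.15.
Round up to the next whole unit.

n = 16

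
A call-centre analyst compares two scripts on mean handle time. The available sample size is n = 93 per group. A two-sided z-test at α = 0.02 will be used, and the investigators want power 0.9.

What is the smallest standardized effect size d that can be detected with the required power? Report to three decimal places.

Need Φ(δ − 2.326) = 0.9, so δ = 2.326 + 1.282 = 3.608.
(The second rejection-region term Φ(−δ − z_{α/2}) is negligible and dropped.)
δ = d·√(n/2) ⇒ d = δ/√(n/2) = 3.608/√(93/2) = 0.5291.

d ≈ 0.529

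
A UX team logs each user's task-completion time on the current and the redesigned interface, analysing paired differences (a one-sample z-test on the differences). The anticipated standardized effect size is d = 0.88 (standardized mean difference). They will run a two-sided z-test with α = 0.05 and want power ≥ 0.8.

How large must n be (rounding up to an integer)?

n = 11

Set Φ(δ − 1.960) = 0.8; then δ − 1.960 = Φ⁻¹(0.8) = 0.842, giving δ = 2.802.
(For δ > 0 the lower-tail rejection region contributes negligibly to power, so the one-term inversion is standard.)
δ = d·√n ⇒ n = (δ/d)² = (2.802 / 0.88)² = 10.14.
Round up to the next whole unit.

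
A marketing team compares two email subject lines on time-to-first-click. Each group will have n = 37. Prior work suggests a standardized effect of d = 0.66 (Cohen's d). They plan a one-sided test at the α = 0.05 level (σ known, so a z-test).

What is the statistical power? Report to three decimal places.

Noncentrality parameter: δ = d·√(n/2) = 0.66 × √(37/2) = 2.8388
Critical value for a one-sided test at α = 0.05: z_α = 1.645.
Power = P(Z > 1.645 − δ) = Φ(1.194) = 0.8837.

Power ≈ 0.884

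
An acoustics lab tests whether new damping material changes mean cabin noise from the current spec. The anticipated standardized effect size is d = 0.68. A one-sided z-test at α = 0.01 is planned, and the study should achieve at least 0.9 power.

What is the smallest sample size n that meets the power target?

Set Φ(δ − 2.326) = 0.9; then δ − 2.326 = Φ⁻¹(0.9) = 1.282, giving δ = 3.608.
δ = d·√n ⇒ n = (δ/d)² = (3.608 / 0.68)² = 28.15.
Round up to the next whole unit.

n = 29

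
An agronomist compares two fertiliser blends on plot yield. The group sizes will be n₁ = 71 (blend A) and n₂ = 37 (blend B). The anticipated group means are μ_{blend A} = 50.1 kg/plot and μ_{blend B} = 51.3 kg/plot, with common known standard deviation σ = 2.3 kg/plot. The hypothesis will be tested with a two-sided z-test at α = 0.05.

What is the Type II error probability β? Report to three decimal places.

β ≈ 0.270

Standardized effect: d = |μ_{blend A} − μ_{blend B}| / σ = |50.1 − 51.3| / 2.3 = 0.5217
Noncentrality parameter: δ = d / √(1/n₁ + 1/n₂) = 0.5217 / √(1/71 + 1/37) = 2.5732
Critical value for a two-sided test at α = 0.05: z_{α/2} = 1.960.
Power = Φ(δ − 1.960) + Φ(−δ − 1.960) = Φ(0.613) + Φ(-4.533) = 0.7301 + 0.0000 = 0.7301.
Type II error: β = 1 − power = 1 − 0.7301 = 0.2699.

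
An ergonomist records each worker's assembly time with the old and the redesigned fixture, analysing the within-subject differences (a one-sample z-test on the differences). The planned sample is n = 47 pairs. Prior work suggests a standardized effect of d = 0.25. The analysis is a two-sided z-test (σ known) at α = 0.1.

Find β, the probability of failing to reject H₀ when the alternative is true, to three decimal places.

Noncentrality parameter: δ = d·√n = 0.25 × √47 = 1.7139
Two-sided α = 0.1 → critical value z_{0.05} = 1.645.
Power = Φ(δ − 1.645) + Φ(−δ − 1.645) = Φ(0.069) + Φ(-3.359) = 0.5275 + 0.0004 = 0.5279.
Type II error: β = 1 − power = 1 − 0.5279 = 0.4721.

β ≈ 0.472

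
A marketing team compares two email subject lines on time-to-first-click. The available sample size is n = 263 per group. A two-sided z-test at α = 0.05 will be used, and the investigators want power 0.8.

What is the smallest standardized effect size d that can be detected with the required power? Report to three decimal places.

d ≈ 0.244

Need Φ(δ − 1.960) = 0.8, so δ = 1.960 + 0.842 = 2.802.
(The second rejection-region term Φ(−δ − z_{α/2}) is negligible and dropped.)
δ = d·√(n/2) ⇒ d = δ/√(n/2) = 2.802/√(263/2) = 0.2443.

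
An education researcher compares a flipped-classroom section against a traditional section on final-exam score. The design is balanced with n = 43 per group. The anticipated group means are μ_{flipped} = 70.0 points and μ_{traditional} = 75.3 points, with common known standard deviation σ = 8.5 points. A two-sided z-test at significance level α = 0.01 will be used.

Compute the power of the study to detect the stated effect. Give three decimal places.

Standardized effect: d = |μ_{flipped} − μ_{traditional}| / σ = |70.0 − 75.3| / 8.5 = 0.6235
Noncentrality parameter: δ = d·√(n/2) = 0.6235 × √(43/2) = 2.8912
Critical value for a two-sided test at α = 0.01: z_{α/2} = 2.576.
Power = Φ(δ − 2.576) + Φ(−δ − 2.576) = Φ(0.315) + Φ(-5.467) = 0.6238 + 0.0000 = 0.6238.

Power ≈ 0.624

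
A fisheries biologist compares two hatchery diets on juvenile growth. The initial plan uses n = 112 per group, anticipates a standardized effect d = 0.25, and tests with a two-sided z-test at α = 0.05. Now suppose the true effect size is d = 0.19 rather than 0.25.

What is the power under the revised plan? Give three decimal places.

Power ≈ 0.296

With d = 0.19: δ = d·√(n/2) = 0.19 × √(112/2) = 1.4218. Critical value z_{0.025} = 1.960.
Revised power = Φ(δ − 1.960) + Φ(−δ − 1.960) = Φ(-0.538) + Φ(-3.382) = 0.2952 + 0.0004 = 0.2956.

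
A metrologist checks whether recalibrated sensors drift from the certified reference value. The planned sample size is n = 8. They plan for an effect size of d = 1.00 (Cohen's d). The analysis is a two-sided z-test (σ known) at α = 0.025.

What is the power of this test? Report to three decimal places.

Power ≈ 0.721

Noncentrality parameter: δ = d·√n = 1.00 × √8 = 2.8284
Two-sided α = 0.025 → critical value z_{0.0125} = 2.241.
Power = Φ(δ − 2.241) + Φ(−δ − 2.241) = Φ(0.587) + Φ(-5.070) = 0.7214 + 0.0000 = 0.7214.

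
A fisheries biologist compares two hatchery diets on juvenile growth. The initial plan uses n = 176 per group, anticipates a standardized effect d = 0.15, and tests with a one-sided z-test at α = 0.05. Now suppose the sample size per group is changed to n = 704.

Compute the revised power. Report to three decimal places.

Power ≈ 0.879

With n = 704 per group: δ = d·√(n/2) = 0.15 × √(704/2) = 2.8142. Critical value z_{0.05} = 1.645.
Revised power = Φ(δ − 1.645) = Φ(1.169) = 0.8789.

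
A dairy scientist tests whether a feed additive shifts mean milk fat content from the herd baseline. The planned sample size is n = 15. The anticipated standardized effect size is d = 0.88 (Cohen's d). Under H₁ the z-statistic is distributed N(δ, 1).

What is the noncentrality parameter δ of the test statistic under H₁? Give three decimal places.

The noncentrality parameter scales effect size by the design's sample-size factor: δ = d·√n = 0.88 × √15 = 3.4082

δ ≈ 3.408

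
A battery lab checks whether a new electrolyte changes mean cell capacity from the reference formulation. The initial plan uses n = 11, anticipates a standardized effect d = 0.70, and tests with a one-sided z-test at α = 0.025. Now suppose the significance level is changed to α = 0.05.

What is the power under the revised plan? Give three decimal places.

δ = d·√n = 0.70 × √11 = 2.3216 (unchanged). New critical value: z_{0.05} = 1.645.
Revised power = P(Z > 1.645 − δ) = Φ(0.677) = 0.7507.

Power ≈ 0.751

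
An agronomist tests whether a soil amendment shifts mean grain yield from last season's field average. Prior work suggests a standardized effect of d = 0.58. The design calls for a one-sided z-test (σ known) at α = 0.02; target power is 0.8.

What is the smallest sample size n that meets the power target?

Set Φ(δ − 2.054) = 0.8; then δ − 2.054 = Φ⁻¹(0.8) = 0.842, giving δ = 2.895.
δ = d·√n ⇒ n = (δ/d)² = (2.895 / 0.58)² = 24.92.
Rounding up, n = 25.

n = 25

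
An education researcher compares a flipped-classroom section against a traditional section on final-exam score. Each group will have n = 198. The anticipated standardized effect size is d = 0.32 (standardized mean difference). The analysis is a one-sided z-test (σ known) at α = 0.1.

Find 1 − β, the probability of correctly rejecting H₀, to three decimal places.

Noncentrality parameter: δ = d·√(n/2) = 0.32 × √(198/2) = 3.1840
Critical value for a one-sided test at α = 0.1: z_α = 1.282.
Power = P(Z > 1.282 − δ) = Φ(1.902) = 0.9714.

Power ≈ 0.971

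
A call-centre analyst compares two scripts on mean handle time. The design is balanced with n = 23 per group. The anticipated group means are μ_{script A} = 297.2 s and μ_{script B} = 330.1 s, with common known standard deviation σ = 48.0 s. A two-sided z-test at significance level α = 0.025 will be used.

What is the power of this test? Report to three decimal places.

Power ≈ 0.533

Standardized effect: d = |μ_{script A} − μ_{script B}| / σ = |297.2 − 330.1| / 48.0 = 0.6854
Noncentrality parameter: δ = d·√(n/2) = 0.6854 × √(23/2) = 2.3244
Two-sided α = 0.025 → critical value z_{0.0125} = 2.241.
Power = Φ(δ − 2.241) + Φ(−δ − 2.241) = Φ(0.083) + Φ(-4.566) = 0.5331 + 0.0000 = 0.5331.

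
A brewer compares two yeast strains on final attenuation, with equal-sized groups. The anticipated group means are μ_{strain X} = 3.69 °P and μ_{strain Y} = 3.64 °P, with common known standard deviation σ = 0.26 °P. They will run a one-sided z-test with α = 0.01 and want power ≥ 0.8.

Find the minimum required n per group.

Standardized effect: d = |μ_{strain X} − μ_{strain Y}| / σ = |3.69 − 3.64| / 0.26 = 0.1923
For power 0.8 need Φ(δ − z_{0.01}) = 0.8, so δ = z_{0.01} + z_{0.20} = 2.326 + 0.842 = 3.168.
δ = d·√(n/2) ⇒ n = 2(δ/d)² = 2 × (3.168 / 0.1923)² = 542.75.
Rounding up, n = 543 per group.

n = 543 per group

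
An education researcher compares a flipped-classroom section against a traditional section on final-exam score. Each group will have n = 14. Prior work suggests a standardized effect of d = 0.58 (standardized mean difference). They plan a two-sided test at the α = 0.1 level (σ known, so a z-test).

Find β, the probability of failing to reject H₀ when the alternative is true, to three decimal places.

β ≈ 0.543

Noncentrality parameter: λ = d·√(n/2) = 0.58 × √(14/2) = 1.5345
Critical value for a two-sided test at α = 0.1: z_{α/2} = 1.645.
Power = Φ(λ − 1.645) + Φ(−λ − 1.645) = Φ(-0.110) + Φ(-3.179) = 0.4561 + 0.0007 = 0.4568.
Type II error: β = 1 − power = 1 − 0.4568 = 0.5432.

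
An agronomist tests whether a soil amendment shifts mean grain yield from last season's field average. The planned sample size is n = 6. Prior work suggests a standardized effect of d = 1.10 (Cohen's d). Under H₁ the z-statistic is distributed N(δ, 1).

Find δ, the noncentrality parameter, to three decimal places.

δ = d·√n = 1.10 × √6 = 2.6944

δ ≈ 2.694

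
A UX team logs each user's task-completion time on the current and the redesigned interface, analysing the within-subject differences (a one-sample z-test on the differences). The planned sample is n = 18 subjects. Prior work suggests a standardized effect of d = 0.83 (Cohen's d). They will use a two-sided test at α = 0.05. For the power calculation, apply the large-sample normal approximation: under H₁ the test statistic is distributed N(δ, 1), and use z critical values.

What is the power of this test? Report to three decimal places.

Noncentrality parameter: δ = d·√n = 0.83 × √18 = 3.5214
Critical value for a two-sided test at α = 0.05: z_{α/2} = 1.960.
Power = Φ(δ − 1.960) + Φ(−δ − 1.960) = Φ(1.561) + Φ(-5.481) = 0.9408 + 0.0000 = 0.9408.

Power ≈ 0.941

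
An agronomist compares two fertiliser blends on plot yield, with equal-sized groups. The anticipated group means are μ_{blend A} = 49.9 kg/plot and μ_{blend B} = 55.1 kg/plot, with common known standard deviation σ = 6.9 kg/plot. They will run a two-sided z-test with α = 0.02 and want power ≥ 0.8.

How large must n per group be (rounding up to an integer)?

n = 36 per group

Standardized effect: d = |μ_{blend A} − μ_{blend B}| / σ = |49.9 − 55.1| / 6.9 = 0.7536
Set Φ(δ − 2.326) = 0.8; then δ − 2.326 = Φ⁻¹(0.8) = 0.842, giving δ = 3.168.
(The Φ(−δ − z_{α/2}) term is vanishingly small for δ > 0 and is dropped in the standard sample-size formula.)
δ = d·√(n/2) ⇒ n = 2(δ/d)² = 2 × (3.168 / 0.7536)² = 35.34.
Round up to the next whole unit.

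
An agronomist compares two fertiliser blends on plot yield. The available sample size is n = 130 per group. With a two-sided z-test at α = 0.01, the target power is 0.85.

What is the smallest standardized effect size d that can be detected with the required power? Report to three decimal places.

Required noncentrality: δ = z_{0.005} + z_{0.15} = 2.576 + 1.036 = 3.612.
(The second rejection-region term Φ(−δ − z_{α/2}) is negligible and dropped.)
δ = d·√(n/2) ⇒ d = δ/√(n/2) = 3.612/√(130/2) = 0.4480.

d ≈ 0.448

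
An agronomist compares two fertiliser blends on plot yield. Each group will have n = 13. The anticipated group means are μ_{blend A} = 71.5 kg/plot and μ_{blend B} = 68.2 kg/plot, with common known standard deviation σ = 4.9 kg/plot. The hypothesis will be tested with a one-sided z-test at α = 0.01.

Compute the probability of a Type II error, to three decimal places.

Standardized effect: d = |μ_{blend A} − μ_{blend B}| / σ = |71.5 − 68.2| / 4.9 = 0.6735
Noncentrality parameter: δ = d·√(n/2) = 0.6735 × √(13/2) = 1.7170
One-sided α = 0.01 → critical value z_{0.01} = 2.326.
Power = Φ(δ − 2.326) = Φ(-0.609) = 0.2712.
Type II error: β = 1 − power = 1 − 0.2712 = 0.7288.

β ≈ 0.729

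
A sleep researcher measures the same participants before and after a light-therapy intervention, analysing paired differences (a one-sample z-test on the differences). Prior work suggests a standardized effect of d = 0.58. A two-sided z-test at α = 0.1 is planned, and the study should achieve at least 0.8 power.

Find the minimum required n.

n = 19

Set Φ(δ − 1.645) = 0.8; then δ − 1.645 = Φ⁻¹(0.8) = 0.842, giving δ = 2.486.
(The Φ(−δ − z_{α/2}) term is vanishingly small for δ > 0 and is dropped in the standard sample-size formula.)
δ = d·√n ⇒ n = (δ/d)² = (2.486 / 0.58)² = 18.38.
Rounding up, n = 19.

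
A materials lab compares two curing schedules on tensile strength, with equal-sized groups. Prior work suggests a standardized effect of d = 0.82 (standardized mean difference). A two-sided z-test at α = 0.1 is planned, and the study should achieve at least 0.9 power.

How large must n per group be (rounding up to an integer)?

Set Φ(δ − 1.645) = 0.9; then δ − 1.645 = Φ⁻¹(0.9) = 1.282, giving δ = 2.926.
(Ignoring the negligible lower-tail rejection probability gives the usual closed-form inversion.)
δ = d·√(n/2) ⇒ n = 2(δ/d)² = 2 × (2.926 / 0.82)² = 25.47.
Rounding up, n = 26 per group.

n = 26 per group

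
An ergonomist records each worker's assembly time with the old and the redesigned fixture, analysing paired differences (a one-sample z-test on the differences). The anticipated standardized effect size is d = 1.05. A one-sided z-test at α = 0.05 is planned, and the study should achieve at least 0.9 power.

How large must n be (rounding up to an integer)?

n = 8

For power 0.9 need Φ(δ − z_{0.05}) = 0.9, so δ = z_{0.05} + z_{0.10} = 1.645 + 1.282 = 2.926.
δ = d·√n ⇒ n = (δ/d)² = (2.926 / 1.05)² = 7.77.
Round up to the next whole unit.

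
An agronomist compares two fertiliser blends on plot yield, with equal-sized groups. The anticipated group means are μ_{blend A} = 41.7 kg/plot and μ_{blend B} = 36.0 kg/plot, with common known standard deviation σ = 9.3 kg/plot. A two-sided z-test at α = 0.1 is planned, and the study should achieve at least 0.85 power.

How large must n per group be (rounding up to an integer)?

n = 39 per group

Standardized effect: d = |μ_{blend A} − μ_{blend B}| / σ = |41.7 − 36.0| / 9.3 = 0.6129
Set Φ(δ − 1.645) = 0.85; then δ − 1.645 = Φ⁻¹(0.85) = 1.036, giving δ = 2.681.
(Ignoring the negligible lower-tail rejection probability gives the usual closed-form inversion.)
δ = d·√(n/2) ⇒ n = 2(δ/d)² = 2 × (2.681 / 0.6129)² = 38.28.
Round up to the next whole unit.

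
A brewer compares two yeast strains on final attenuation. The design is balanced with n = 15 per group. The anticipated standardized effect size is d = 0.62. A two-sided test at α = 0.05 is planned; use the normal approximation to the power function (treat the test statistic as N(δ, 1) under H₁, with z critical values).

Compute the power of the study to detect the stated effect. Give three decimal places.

Noncentrality parameter: δ = d·√(n/2) = 0.62 × √(15/2) = 1.6979
Critical value for a two-sided test at α = 0.05: z_{α/2} = 1.960.
Power = Φ(δ − 1.960) + Φ(−δ − 1.960) = Φ(-0.262) + Φ(-3.658) = 0.3967 + 0.0001 = 0.3968.

Power ≈ 0.397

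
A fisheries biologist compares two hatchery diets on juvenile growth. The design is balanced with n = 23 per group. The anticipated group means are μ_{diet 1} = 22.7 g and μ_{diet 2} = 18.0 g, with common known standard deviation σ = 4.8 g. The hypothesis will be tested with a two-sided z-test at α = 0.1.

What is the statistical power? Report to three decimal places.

Power ≈ 0.953

Standardized effect: d = |μ_{diet 1} − μ_{diet 2}| / σ = |22.7 − 18.0| / 4.8 = 0.9792
Noncentrality parameter: λ = d·√(n/2) = 0.9792 × √(23/2) = 3.3205
Critical value for a two-sided test at α = 0.1: z_{α/2} = 1.645.
Power = Φ(λ − 1.645) + Φ(−λ − 1.645) = Φ(1.676) + Φ(-4.965) = 0.9531 + 0.0000 = 0.9531.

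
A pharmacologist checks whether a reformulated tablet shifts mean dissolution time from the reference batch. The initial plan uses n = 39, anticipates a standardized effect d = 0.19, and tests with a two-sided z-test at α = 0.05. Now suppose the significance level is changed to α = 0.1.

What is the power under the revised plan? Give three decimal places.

Power ≈ 0.326

δ = d·√n = 0.19 × √39 = 1.1865 (unchanged). New critical value: z_{0.05} = 1.645.
Revised power = Φ(δ − 1.645) + Φ(−δ − 1.645) = Φ(-0.458) + Φ(-2.831) = 0.3234 + 0.0023 = 0.3257.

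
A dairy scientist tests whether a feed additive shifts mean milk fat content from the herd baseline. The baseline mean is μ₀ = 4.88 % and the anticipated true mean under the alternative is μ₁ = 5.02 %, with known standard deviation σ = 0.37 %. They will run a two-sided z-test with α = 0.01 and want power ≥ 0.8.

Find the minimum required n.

Standardized effect: d = |μ₁ − μ₀| / σ = |5.02 − 4.88| / 0.37 = 0.3784
For power 0.8 need Φ(δ − z_{0.005}) = 0.8, so δ = z_{0.005} + z_{0.20} = 2.576 + 0.842 = 3.417.
(Ignoring the negligible lower-tail rejection probability gives the usual closed-form inversion.)
δ = d·√n ⇒ n = (δ/d)² = (3.417 / 0.3784)² = 81.57.
Round up to the next whole unit.

n = 82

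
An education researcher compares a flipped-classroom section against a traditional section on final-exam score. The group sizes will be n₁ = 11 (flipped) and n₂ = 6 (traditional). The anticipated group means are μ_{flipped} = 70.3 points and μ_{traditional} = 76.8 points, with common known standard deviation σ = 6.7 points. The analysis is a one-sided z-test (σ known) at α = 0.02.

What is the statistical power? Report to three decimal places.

Standardized effect: d = |μ_{flipped} − μ_{traditional}| / σ = |70.3 − 76.8| / 6.7 = 0.9701
Noncentrality parameter: δ = d / √(1/n₁ + 1/n₂) = 0.9701 / √(1/11 + 1/6) = 1.9116
Critical value for a one-sided test at α = 0.02: z_α = 2.054.
Power = Φ(δ − 2.054) = Φ(-0.142) = 0.4435.

Power ≈ 0.443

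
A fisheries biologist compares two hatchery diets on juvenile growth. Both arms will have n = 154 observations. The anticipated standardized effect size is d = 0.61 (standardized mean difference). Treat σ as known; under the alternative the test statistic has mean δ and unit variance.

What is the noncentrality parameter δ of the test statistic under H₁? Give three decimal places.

δ ≈ 5.353

The noncentrality parameter scales effect size by the design's sample-size factor: δ = d·√(n/2) = 0.61 × √(154/2) = 5.3527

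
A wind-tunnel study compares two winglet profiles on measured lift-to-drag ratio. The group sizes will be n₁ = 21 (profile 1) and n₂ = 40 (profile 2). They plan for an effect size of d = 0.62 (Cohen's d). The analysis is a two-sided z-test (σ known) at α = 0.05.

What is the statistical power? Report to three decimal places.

Noncentrality parameter: δ = d / √(1/n₁ + 1/n₂) = 0.62 / √(1/21 + 1/40) = 2.3007
Critical value for a two-sided test at α = 0.05: z_{α/2} = 1.960.
Power = Φ(δ − 1.960) + Φ(−δ − 1.960) = Φ(0.341) + Φ(-4.261) = 0.6334 + 0.0000 = 0.6334.

Power ≈ 0.633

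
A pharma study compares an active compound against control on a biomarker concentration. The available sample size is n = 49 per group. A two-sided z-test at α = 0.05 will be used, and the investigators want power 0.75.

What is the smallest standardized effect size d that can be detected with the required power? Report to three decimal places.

d ≈ 0.532

Need Φ(δ − 1.960) = 0.75, so δ = 1.960 + 0.674 = 2.634.
(The second rejection-region term Φ(−δ − z_{α/2}) is negligible and dropped.)
δ = d·√(n/2) ⇒ d = δ/√(n/2) = 2.634/√(49/2) = 0.5322.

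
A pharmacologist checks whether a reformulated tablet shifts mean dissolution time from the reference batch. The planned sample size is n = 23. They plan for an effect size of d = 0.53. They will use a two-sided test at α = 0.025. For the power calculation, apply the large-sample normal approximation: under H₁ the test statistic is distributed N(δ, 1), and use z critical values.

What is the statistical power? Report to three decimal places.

Power ≈ 0.618

Noncentrality parameter: δ = d·√n = 0.53 × √23 = 2.5418
Critical value for a two-sided test at α = 0.025: z_{α/2} = 2.241.
Power = Φ(δ − 2.241) + Φ(−δ − 2.241) = Φ(0.300) + Φ(-4.783) = 0.6181 + 0.0000 = 0.6181.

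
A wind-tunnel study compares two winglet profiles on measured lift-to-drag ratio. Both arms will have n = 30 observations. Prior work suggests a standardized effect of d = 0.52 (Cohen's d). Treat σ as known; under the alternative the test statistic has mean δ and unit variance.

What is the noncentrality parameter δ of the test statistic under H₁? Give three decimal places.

δ ≈ 2.014

The noncentrality parameter scales effect size by the design's sample-size factor: δ = d·√(n/2) = 0.52 × √(30/2) = 2.0140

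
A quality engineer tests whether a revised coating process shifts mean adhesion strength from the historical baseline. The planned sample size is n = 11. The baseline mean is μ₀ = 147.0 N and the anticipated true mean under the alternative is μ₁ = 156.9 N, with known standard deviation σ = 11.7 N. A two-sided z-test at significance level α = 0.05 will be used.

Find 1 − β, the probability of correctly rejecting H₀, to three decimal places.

Power ≈ 0.801

Standardized effect: d = |μ₁ − μ₀| / σ = |156.9 − 147.0| / 11.7 = 0.8462
Noncentrality parameter: δ = d·√n = 0.8462 × √11 = 2.8064
Critical value for a two-sided test at α = 0.05: z_{α/2} = 1.960.
Power = Φ(δ − 1.960) + Φ(−δ − 1.960) = Φ(0.846) + Φ(-4.766) = 0.8013 + 0.0000 = 0.8013.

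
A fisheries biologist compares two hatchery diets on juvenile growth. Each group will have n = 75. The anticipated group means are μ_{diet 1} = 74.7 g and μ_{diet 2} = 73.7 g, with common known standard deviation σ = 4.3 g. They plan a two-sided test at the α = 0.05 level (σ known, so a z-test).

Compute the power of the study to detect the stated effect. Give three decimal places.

Power ≈ 0.296

Standardized effect: d = |μ_{diet 1} − μ_{diet 2}| / σ = |74.7 − 73.7| / 4.3 = 0.2326
Noncentrality parameter: δ = d·√(n/2) = 0.2326 × √(75/2) = 1.4241
Two-sided α = 0.05 → critical value z_{0.025} = 1.960.
Power = Φ(δ − 1.960) + Φ(−δ − 1.960) = Φ(-0.536) + Φ(-3.384) = 0.2960 + 0.0004 = 0.2964.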